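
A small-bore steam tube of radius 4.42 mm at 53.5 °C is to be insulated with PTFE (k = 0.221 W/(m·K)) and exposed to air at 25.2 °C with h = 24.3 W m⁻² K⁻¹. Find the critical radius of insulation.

r_cr = 0.909 cm

For a cylinder, r_cr = k_ins/h = 0.221/24.3 = 0.00909 m = 0.909 cm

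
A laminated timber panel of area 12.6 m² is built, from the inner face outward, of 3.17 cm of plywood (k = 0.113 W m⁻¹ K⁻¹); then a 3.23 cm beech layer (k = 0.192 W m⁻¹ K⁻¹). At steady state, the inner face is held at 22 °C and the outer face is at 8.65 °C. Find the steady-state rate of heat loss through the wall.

Series thermal resistances, inner to outer:
  R_plywood = L/(kA) = 0.0317/(0.113·12.6) = 0.02226 K/W
  R_beech = L/(kA) = 0.0323/(0.192·12.6) = 0.01335 K/W
ΣR = 0.02226 + 0.01335 = 0.03561 K/W
Q = ΔT/ΣR = (22 °C − 8.65 °C)/0.03561 = 375 W

Q = 375 W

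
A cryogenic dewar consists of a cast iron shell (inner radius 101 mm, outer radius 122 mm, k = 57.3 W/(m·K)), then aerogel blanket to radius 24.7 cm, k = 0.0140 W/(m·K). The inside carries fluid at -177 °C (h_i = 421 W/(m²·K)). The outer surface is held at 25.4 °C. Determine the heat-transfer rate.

Q = 8.58 W

Series thermal resistances, inner to outer:
  R_conv,in = 1/(4πr²h) = 1/(4π·0.101²·421) = 0.01853 K/W
  R_cast iron = (1/0.101 − 1/0.122)/(4πk) = 1.704/(4π·57.3) = 0.002367 K/W
  R_aerogel blanket = (1/0.122 − 1/0.247)/(4πk) = 4.148/(4π·0.0140) = 23.58 K/W
ΣR = 0.01853 + 0.002367 + 23.58 = 23.60 K/W
Q = ΔT/ΣR = (-177 °C − 25.4 °C)/23.60 = -8.58 W
(Negative Q ⇒ heat flows inward; heat gain = 8.58 W.)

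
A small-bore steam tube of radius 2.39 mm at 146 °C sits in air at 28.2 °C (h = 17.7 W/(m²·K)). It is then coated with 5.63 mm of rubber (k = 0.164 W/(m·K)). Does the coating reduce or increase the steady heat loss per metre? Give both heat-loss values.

Critical radius for a cylinder: r_cr = k/h = 0.00927 m = 0.927 cm.
Outer radius after coating: r₂ = 0.00239 + 0.00563 = 0.00802 m.
Since r₁ < r_cr and r₂ ≤ r_cr, the coating moves toward the maximum at r_cr — heat loss rises.
Bare: R = 1/(2πr₁h) = 3.762 m·K/W; Q = 117.8/3.762 = 31.3 W/m.
Coated: R = R_cond + R_conv = 2.296 m·K/W; Q = 117.8/2.296 = 51.3 W/m.

increases: 31.3 → 51.3 W/m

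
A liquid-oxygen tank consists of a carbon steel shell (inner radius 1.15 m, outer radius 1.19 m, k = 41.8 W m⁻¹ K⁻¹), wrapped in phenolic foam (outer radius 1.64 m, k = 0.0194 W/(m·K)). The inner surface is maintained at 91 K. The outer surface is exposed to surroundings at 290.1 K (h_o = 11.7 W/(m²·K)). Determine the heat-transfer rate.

Series thermal resistances, inner to outer:
  R_carbon steel = (1/1.15 − 1/1.19)/(4πk) = 0.02923/(4π·41.8) = 5.565×10^-5 K/W
  R_phenolic foam = (1/1.19 − 1/1.64)/(4πk) = 0.2306/(4π·0.0194) = 0.9458 K/W
  R_conv,out = 1/(4πr²h) = 1/(4π·1.64²·11.7) = 0.002529 K/W
ΣR = 5.565×10^-5 + 0.9458 + 0.002529 = 0.9484 K/W
Q = ΔT/ΣR = (91 K − 290.1 K)/0.9484 = -210 W
(Negative Q ⇒ heat flows inward; heat gain = 210 W.)

Q = 210 W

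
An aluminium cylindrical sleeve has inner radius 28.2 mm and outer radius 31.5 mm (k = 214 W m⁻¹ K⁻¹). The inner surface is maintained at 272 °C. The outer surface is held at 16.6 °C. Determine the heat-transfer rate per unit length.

Q' = 3.10×10^6 W/m

Q' = 2πk·ΔT/ln(r₂/r₁) = 2π × 214 × 255.4 / ln(0.0315/0.0282) = 3.10×10^6 W/m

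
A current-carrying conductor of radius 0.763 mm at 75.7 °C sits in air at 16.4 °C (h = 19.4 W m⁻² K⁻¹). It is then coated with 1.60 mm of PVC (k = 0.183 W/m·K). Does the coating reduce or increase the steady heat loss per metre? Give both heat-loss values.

Critical radius for a cylinder: r_cr = k/h = 0.00943 m = 0.943 cm.
Outer radius after coating: r₂ = 7.63×10^-4 + 0.00160 = 0.002363 m.
Since r₁ < r_cr and r₂ ≤ r_cr, the coating moves toward the maximum at r_cr — heat loss rises.
Bare: R = 1/(2πr₁h) = 10.75 m·K/W; Q = 59.3/10.75 = 5.52 W/m.
Coated: R = R_cond + R_conv = 4.455 m·K/W; Q = 59.3/4.455 = 13.3 W/m.

increases: 5.52 → 13.3 W/m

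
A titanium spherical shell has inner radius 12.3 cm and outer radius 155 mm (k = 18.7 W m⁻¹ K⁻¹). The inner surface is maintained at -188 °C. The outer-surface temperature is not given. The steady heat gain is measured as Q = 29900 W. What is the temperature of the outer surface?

T_out = 25.6 °C

Sum the resistances:
  R_titanium = (1/0.123 − 1/0.155)/(4πk) = 1.678/(4π·18.7) = 0.007143 K/W
ΣR = 0.007143 K/W
ΔT = Q·ΣR = 29900 × 0.007143 = 213.6 K
Heat flows inward, so T_out = T_in + ΔT = -188 + 213.6 = 25.6 °C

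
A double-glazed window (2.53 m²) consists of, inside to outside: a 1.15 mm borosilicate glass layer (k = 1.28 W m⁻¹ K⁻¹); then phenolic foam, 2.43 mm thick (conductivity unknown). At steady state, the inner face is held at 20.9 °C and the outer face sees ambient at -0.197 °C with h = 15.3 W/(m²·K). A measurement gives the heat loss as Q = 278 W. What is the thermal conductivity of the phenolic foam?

ΣR = ΔT/Q = |20.9 − -0.197|/278 = 0.07589 K/W
Known resistances:
  R_borosilicate glass = L/(kA) = 0.00115/(1.28·2.53) = 3.551×10^-4 K/W
  R_conv,out = 1/(hA) = 1/(15.3·2.53) = 0.02583 K/W
R_phenolic foam = ΣR − ΣR_known = 0.07589 − 0.02619 = 0.04970 K/W
L/(kA) = 0.04970 ⇒ k = 0.00243/(0.04970·2.53) = 0.0193 W/m·K

k = 0.0193 W/m·K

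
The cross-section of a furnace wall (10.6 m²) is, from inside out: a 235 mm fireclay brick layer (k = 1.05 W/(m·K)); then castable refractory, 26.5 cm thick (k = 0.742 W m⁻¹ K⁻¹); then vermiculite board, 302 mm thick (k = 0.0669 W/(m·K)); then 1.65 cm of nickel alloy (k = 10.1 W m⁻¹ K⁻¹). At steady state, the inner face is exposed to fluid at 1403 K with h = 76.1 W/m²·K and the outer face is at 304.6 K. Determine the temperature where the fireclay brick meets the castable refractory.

T = 1352 K

Resistance network (inner→outer):
  R_conv,in = 1/(hA) = 1/(76.1·10.6) = 0.001240 K/W
  R_fireclay brick = L/(kA) = 0.235/(1.05·10.6) = 0.02111 K/W
  R_castable refractory = L/(kA) = 0.265/(0.742·10.6) = 0.03369 K/W
  R_vermiculite board = L/(kA) = 0.302/(0.0669·10.6) = 0.4259 K/W
  R_nickel alloy = L/(kA) = 0.0165/(10.1·10.6) = 1.541×10^-4 K/W
ΣR = 0.001240 + 0.02111 + 0.03369 + 0.4259 + 1.541×10^-4 = 0.4821 K/W
Q = ΔT/ΣR = (1403 K − 304.6 K)/0.4821 = 2278 W
From the inner boundary to the fireclay brick/castable refractory interface, ΣR_partial = 0.02235 K/W.
T_interface = T_in − Q·ΣR_partial = 1403 K − (2278)(0.02235) = 1352 K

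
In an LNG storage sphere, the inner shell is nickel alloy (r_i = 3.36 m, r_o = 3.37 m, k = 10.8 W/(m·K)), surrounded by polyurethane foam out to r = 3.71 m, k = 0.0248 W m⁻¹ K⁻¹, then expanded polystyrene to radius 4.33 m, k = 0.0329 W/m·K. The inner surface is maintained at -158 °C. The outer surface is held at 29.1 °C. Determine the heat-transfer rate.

Resistance network (inner→outer):
  R_nickel alloy = (1/3.36 − 1/3.37)/(4πk) = 8.831×10^-4/(4π·10.8) = 6.507×10^-6 K/W
  R_polyurethane foam = (1/3.37 − 1/3.71)/(4πk) = 0.02719/(4π·0.0248) = 0.08726 K/W
  R_expanded polystyrene = (1/3.71 − 1/4.33)/(4πk) = 0.03859/(4π·0.0329) = 0.09335 K/W
ΣR = 6.507×10^-6 + 0.08726 + 0.09335 = 0.1806 K/W
Q = ΔT/ΣR = (-158 °C − 29.1 °C)/0.1806 = -1040 W
(Negative Q ⇒ heat flows inward; heat gain = 1040 W.)

Q = 1040 W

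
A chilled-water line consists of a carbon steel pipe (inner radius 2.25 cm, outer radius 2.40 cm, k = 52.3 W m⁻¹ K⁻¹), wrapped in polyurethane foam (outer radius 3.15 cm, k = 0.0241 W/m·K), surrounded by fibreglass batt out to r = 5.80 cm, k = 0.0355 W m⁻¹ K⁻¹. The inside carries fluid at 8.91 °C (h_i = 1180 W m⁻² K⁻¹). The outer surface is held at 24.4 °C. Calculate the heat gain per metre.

Q' = 3.41 W/m

Treat each layer as a resistance in series:
  R'_conv,in = 1/(2πr h) = 1/(2π·0.0225·1180) = 0.005995 m·K/W
  R'_carbon steel = ln(0.0240/0.0225)/(2πk) = 0.06454/(2π·52.3) = 1.964×10^-4 m·K/W
  R'_polyurethane foam = ln(0.0315/0.0240)/(2πk) = 0.2719/(2π·0.0241) = 1.796 m·K/W
  R'_fibreglass batt = ln(0.0580/0.0315)/(2πk) = 0.6105/(2π·0.0355) = 2.737 m·K/W
ΣR = 0.005995 + 1.964×10^-4 + 1.796 + 2.737 = 4.539 m·K/W
Q' = ΔT/ΣR = (8.91 °C − 24.4 °C)/4.539 = -3.41 W/m
(Negative Q' ⇒ heat flows inward; heat gain = 3.41 W/m.)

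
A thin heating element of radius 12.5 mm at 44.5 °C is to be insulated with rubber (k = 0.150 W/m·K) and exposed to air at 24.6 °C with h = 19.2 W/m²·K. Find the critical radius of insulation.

For a cylinder, r_cr = k_ins/h = 0.150/19.2 = 0.00781 m = 0.781 cm

r_cr = 0.781 cm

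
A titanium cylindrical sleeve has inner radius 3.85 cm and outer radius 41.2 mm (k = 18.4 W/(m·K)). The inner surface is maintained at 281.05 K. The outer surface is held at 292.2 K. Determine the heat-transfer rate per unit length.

Q' = 19000 W/m

Q' = 2πk·ΔT/ln(r₂/r₁) = 2π × 18.4 × 11.15 / ln(0.0412/0.0385) = 19000 W/m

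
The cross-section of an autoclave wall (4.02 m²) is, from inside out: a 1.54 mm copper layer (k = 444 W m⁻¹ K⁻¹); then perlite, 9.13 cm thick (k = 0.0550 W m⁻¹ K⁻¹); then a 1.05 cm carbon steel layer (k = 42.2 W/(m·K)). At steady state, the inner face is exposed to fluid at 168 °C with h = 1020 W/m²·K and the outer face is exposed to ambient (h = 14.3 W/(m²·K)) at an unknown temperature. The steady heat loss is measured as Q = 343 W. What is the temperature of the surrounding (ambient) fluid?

Series resistances:
  R_conv,in = 1/(hA) = 1/(1020·4.02) = 2.439×10^-4 K/W
  R_copper = L/(kA) = 0.00154/(444·4.02) = 8.628×10^-7 K/W
  R_perlite = L/(kA) = 0.0913/(0.0550·4.02) = 0.4129 K/W
  R_carbon steel = L/(kA) = 0.0105/(42.2·4.02) = 6.189×10^-5 K/W
  R_conv,out = 1/(hA) = 1/(14.3·4.02) = 0.01740 K/W
ΣR = 0.4306 K/W
ΔT = Q·ΣR = 343 × 0.4306 = 147.7 K
Heat flows outward, so T_out = T_in − ΔT = 168 − 147.7 = 20.3 °C

T_out = 20.3 °C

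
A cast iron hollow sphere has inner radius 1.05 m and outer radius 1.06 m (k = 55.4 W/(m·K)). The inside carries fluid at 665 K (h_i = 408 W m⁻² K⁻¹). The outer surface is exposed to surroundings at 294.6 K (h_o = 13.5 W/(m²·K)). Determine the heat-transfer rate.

Treat each layer as a resistance in series:
  R_conv,in = 1/(4πr²h) = 1/(4π·1.05²·408) = 1.769×10^-4 K/W
  R_cast iron = (1/1.05 − 1/1.06)/(4πk) = 0.008985/(4π·55.4) = 1.291×10^-5 K/W
  R_conv,out = 1/(4πr²h) = 1/(4π·1.06²·13.5) = 0.005246 K/W
ΣR = 1.769×10^-4 + 1.291×10^-5 + 0.005246 = 0.005436 K/W
Q = ΔT/ΣR = (665 K − 294.6 K)/0.005436 = 68100 W

Q = 68.1 kW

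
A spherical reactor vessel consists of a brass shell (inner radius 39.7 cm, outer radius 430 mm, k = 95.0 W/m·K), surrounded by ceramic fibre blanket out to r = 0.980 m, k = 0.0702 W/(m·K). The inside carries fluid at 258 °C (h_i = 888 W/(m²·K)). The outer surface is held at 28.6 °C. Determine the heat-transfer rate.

Treat each layer as a resistance in series:
  R_conv,in = 1/(4πr²h) = 1/(4π·0.397²·888) = 5.686×10^-4 K/W
  R_brass = (1/0.397 − 1/0.430)/(4πk) = 0.1933/(4π·95.0) = 1.619×10^-4 K/W
  R_ceramic fibre blanket = (1/0.430 − 1/0.980)/(4πk) = 1.305/(4π·0.0702) = 1.480 K/W
ΣR = 5.686×10^-4 + 1.619×10^-4 + 1.480 = 1.481 K/W
Q = ΔT/ΣR = (258 °C − 28.6 °C)/1.481 = 155 W

Q = 155 W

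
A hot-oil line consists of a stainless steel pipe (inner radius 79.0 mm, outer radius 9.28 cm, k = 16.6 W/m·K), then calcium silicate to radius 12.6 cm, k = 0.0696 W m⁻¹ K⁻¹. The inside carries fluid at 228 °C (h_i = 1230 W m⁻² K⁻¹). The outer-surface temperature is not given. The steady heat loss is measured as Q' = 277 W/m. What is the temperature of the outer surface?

T_out = 33.4 °C

Sum the resistances:
  R'_conv,in = 1/(2πr h) = 1/(2π·0.0790·1230) = 0.001638 m·K/W
  R'_stainless steel = ln(0.0928/0.0790)/(2πk) = 0.1610/(2π·16.6) = 0.001544 m·K/W
  R'_calcium silicate = ln(0.126/0.0928)/(2πk) = 0.3058/(2π·0.0696) = 0.6994 m·K/W
ΣR = 0.7025 m·K/W
ΔT = Q'·ΣR = 277 × 0.7025 = 194.6 K
Heat flows outward, so T_out = T_in − ΔT = 228 − 194.6 = 33.4 °C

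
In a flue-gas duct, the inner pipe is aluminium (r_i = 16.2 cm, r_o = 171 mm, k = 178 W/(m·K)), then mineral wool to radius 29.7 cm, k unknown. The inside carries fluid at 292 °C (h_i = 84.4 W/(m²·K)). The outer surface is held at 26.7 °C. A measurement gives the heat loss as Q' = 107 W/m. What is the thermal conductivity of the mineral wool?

k = 0.0356 W/m·K

ΣR = ΔT/Q' = |292 − 26.7|/107 = 2.479 m·K/W
Known resistances:
  R'_conv,in = 1/(2πr h) = 1/(2π·0.162·84.4) = 0.01164 m·K/W
  R'_aluminium = ln(0.171/0.162)/(2πk) = 0.05407/(2π·178) = 4.834×10^-5 m·K/W
R_mineral wool = ΣR − ΣR_known = 2.479 − 0.01169 = 2.467 m·K/W
ln(r₂/r₁)/(2πk) = 2.467 ⇒ k = 0.5521/(2π·2.467) = 0.0356 W/m·K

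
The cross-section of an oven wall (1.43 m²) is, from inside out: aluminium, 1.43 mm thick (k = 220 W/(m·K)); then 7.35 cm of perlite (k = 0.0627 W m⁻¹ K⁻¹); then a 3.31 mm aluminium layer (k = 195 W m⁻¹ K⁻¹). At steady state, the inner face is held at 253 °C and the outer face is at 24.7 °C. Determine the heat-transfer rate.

Resistance network (inner→outer):
  R_aluminium = L/(kA) = 0.00143/(220·1.43) = 4.545×10^-6 K/W
  R_perlite = L/(kA) = 0.0735/(0.0627·1.43) = 0.8198 K/W
  R_aluminium = L/(kA) = 0.00331/(195·1.43) = 1.187×10^-5 K/W
ΣR = 4.545×10^-6 + 0.8198 + 1.187×10^-5 = 0.8198 K/W
Q = ΔT/ΣR = (253 °C − 24.7 °C)/0.8198 = 278 W

Q = 278 W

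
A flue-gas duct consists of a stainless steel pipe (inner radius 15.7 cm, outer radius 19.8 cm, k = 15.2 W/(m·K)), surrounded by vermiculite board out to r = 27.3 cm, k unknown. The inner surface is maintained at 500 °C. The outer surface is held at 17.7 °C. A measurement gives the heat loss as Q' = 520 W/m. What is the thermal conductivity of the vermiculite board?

k = 0.0553 W/m·K

ΣR = ΔT/Q' = |500 − 17.7|/520 = 0.9275 m·K/W
Known resistances:
  R'_stainless steel = ln(0.198/0.157)/(2πk) = 0.2320/(2π·15.2) = 0.002429 m·K/W
R_vermiculite board = ΣR − ΣR_known = 0.9275 − 0.002429 = 0.9251 m·K/W
ln(r₂/r₁)/(2πk) = 0.9251 ⇒ k = 0.3212/(2π·0.9251) = 0.0553 W/m·K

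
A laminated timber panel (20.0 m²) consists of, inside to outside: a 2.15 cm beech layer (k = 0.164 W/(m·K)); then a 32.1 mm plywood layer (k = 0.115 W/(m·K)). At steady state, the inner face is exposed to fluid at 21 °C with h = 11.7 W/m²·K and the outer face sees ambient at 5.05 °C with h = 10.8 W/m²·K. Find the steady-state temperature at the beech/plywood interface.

Resistance network (inner→outer):
  R_conv,in = 1/(hA) = 1/(11.7·20.0) = 0.004274 K/W
  R_beech = L/(kA) = 0.0215/(0.164·20.0) = 0.006555 K/W
  R_plywood = L/(kA) = 0.0321/(0.115·20.0) = 0.01396 K/W
  R_conv,out = 1/(hA) = 1/(10.8·20.0) = 0.004630 K/W
ΣR = 0.004274 + 0.006555 + 0.01396 + 0.004630 = 0.02942 K/W
Q = ΔT/ΣR = (21 °C − 5.05 °C)/0.02942 = 542.1 W
From the inner boundary to the beech/plywood interface, ΣR_partial = 0.01083 K/W.
T_interface = T_in − Q·ΣR_partial = 21 °C − (542.1)(0.01083) = 15.1 °C

T = 15.1 °C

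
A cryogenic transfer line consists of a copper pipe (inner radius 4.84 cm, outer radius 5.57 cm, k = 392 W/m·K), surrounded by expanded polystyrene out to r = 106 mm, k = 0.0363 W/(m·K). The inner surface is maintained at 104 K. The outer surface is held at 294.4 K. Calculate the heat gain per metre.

Q' = 67.5 W/m

Resistance network (inner→outer):
  R'_copper = ln(0.0557/0.0484)/(2πk) = 0.1405/(2π·392) = 5.704×10^-5 m·K/W
  R'_expanded polystyrene = ln(0.106/0.0557)/(2πk) = 0.6435/(2π·0.0363) = 2.821 m·K/W
ΣR = 5.704×10^-5 + 2.821 = 2.821 m·K/W
Q' = ΔT/ΣR = (104 K − 294.4 K)/2.821 = -67.5 W/m
(Negative Q' ⇒ heat flows inward; heat gain = 67.5 W/m.)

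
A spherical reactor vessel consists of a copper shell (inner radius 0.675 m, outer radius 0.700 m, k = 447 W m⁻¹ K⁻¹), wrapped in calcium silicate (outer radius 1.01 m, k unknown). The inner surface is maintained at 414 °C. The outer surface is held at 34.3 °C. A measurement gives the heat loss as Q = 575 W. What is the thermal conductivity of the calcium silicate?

ΣR = ΔT/Q = |414 − 34.3|/575 = 0.6603 K/W
Known resistances:
  R_copper = (1/0.675 − 1/0.700)/(4πk) = 0.05291/(4π·447) = 9.419×10^-6 K/W
R_calcium silicate = ΣR − ΣR_known = 0.6603 − 9.419×10^-6 = 0.6603 K/W
(1/r₁−1/r₂)/(4πk) = 0.6603 ⇒ k = 0.4385/(4π·0.6603) = 0.0528 W/m·K

k = 0.0528 W/m·K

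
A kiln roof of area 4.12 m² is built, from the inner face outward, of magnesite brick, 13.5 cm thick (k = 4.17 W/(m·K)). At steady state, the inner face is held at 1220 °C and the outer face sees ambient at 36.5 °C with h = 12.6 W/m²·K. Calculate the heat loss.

Treat each layer as a resistance in series:
  R_magnesite brick = L/(kA) = 0.135/(4.17·4.12) = 0.007858 K/W
  R_conv,out = 1/(hA) = 1/(12.6·4.12) = 0.01926 K/W
ΣR = 0.007858 + 0.01926 = 0.02712 K/W
Q = ΔT/ΣR = (1220 °C − 36.5 °C)/0.02712 = 43600 W

Q = 43.6 kW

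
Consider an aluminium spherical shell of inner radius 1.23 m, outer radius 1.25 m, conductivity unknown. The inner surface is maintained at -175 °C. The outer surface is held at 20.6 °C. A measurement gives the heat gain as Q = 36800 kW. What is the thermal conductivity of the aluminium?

k = 195 W/m·K

ΣR = ΔT/Q = |-175 − 20.6|/3.68×10^7 = 5.315×10^-6 K/W
(1/r₁−1/r₂)/(4πk) = 5.315×10^-6 ⇒ k = 0.01301/(4π·5.315×10^-6) = 195 W/m·K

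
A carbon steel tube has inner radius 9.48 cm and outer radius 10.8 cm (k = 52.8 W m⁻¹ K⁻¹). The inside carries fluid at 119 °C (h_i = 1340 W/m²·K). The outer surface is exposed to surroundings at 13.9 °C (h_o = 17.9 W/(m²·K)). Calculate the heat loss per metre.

Resistance network (inner→outer):
  R'_conv,in = 1/(2πr h) = 1/(2π·0.0948·1340) = 0.001253 m·K/W
  R'_carbon steel = ln(0.108/0.0948)/(2πk) = 0.1304/(2π·52.8) = 3.929×10^-4 m·K/W
  R'_conv,out = 1/(2πr h) = 1/(2π·0.108·17.9) = 0.08233 m·K/W
ΣR = 0.001253 + 3.929×10^-4 + 0.08233 = 0.08398 m·K/W
Q' = ΔT/ΣR = (119 °C − 13.9 °C)/0.08398 = 1250 W/m

Q' = 1250 W/m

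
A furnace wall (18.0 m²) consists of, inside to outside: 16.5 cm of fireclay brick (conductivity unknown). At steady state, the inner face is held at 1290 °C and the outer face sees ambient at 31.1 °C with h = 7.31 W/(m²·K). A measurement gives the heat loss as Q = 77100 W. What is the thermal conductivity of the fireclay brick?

k = 1.05 W/m·K

ΣR = ΔT/Q = |1290 − 31.1|/77100 = 0.01633 K/W
Known resistances:
  R_conv,out = 1/(hA) = 1/(7.31·18.0) = 0.007600 K/W
R_fireclay brick = ΣR − ΣR_known = 0.01633 − 0.007600 = 0.008730 K/W
L/(kA) = 0.008730 ⇒ k = 0.165/(0.008730·18.0) = 1.05 W/m·K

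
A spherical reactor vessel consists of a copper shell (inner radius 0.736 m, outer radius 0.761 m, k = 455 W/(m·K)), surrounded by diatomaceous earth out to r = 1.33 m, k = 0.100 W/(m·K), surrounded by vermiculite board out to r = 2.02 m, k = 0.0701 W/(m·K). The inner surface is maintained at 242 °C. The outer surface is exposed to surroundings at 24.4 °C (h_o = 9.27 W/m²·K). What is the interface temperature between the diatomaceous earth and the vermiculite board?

Treat each layer as a resistance in series:
  R_copper = (1/0.736 − 1/0.761)/(4πk) = 0.04464/(4π·455) = 7.806×10^-6 K/W
  R_diatomaceous earth = (1/0.761 − 1/1.33)/(4πk) = 0.5622/(4π·0.100) = 0.4474 K/W
  R_vermiculite board = (1/1.33 − 1/2.02)/(4πk) = 0.2568/(4π·0.0701) = 0.2916 K/W
  R_conv,out = 1/(4πr²h) = 1/(4π·2.02²·9.27) = 0.002104 K/W
ΣR = 7.806×10^-6 + 0.4474 + 0.2916 + 0.002104 = 0.7411 K/W
Q = ΔT/ΣR = (242 °C − 24.4 °C)/0.7411 = 293.6 W
From the inner boundary to the diatomaceous earth/vermiculite board interface, ΣR_partial = 0.4474 K/W.
T_interface = T_in − Q·ΣR_partial = 242 °C − (293.6)(0.4474) = 111 °C

T = 111 °C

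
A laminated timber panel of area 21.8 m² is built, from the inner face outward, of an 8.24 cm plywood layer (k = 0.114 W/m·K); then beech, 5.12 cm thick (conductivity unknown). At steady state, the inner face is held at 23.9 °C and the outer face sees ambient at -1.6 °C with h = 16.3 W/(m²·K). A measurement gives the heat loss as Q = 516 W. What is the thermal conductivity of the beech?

ΣR = ΔT/Q = |23.9 − -1.6|/516 = 0.04942 K/W
Known resistances:
  R_plywood = L/(kA) = 0.0824/(0.114·21.8) = 0.03316 K/W
  R_conv,out = 1/(hA) = 1/(16.3·21.8) = 0.002814 K/W
R_beech = ΣR − ΣR_known = 0.04942 − 0.03597 = 0.01345 K/W
L/(kA) = 0.01345 ⇒ k = 0.0512/(0.01345·21.8) = 0.175 W/m·K

k = 0.175 W/m·K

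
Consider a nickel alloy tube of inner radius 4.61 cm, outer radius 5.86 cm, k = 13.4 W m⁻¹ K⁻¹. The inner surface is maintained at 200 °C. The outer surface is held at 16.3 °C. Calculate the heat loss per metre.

Q' = 64500 W/m

Q' = 2πk·ΔT/ln(r₂/r₁) = 2π × 13.4 × 183.7 / ln(0.0586/0.0461) = 64500 W/m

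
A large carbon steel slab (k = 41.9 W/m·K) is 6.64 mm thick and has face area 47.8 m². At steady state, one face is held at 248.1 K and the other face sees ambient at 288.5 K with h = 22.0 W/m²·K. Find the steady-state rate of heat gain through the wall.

Q = 42.3 kW

Treat each layer as a resistance in series:
  R_carbon steel = L/(kA) = 0.00664/(41.9·47.8) = 3.315×10^-6 K/W
  R_conv,out = 1/(hA) = 1/(22.0·47.8) = 9.509×10^-4 K/W
ΣR = 3.315×10^-6 + 9.509×10^-4 = 9.542×10^-4 K/W
Q = ΔT/ΣR = (248.1 K − 288.5 K)/9.542×10^-4 = -42300 W
(Negative Q ⇒ heat flows inward; heat gain = 42300 W.)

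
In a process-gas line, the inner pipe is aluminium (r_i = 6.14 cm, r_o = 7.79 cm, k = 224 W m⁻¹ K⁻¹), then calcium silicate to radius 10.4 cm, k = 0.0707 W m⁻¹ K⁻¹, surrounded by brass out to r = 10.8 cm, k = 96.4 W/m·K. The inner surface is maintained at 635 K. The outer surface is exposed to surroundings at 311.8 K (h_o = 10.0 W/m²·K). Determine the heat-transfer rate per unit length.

Q' = 405 W/m

Resistance network (inner→outer):
  R'_aluminium = ln(0.0779/0.0614)/(2πk) = 0.2380/(2π·224) = 1.691×10^-4 m·K/W
  R'_calcium silicate = ln(0.104/0.0779)/(2πk) = 0.2890/(2π·0.0707) = 0.6505 m·K/W
  R'_brass = ln(0.108/0.104)/(2πk) = 0.03774/(2π·96.4) = 6.231×10^-5 m·K/W
  R'_conv,out = 1/(2πr h) = 1/(2π·0.108·10.0) = 0.1474 m·K/W
ΣR = 1.691×10^-4 + 0.6505 + 6.231×10^-5 + 0.1474 = 0.7981 m·K/W
Q' = ΔT/ΣR = (635 K − 311.8 K)/0.7981 = 405 W/m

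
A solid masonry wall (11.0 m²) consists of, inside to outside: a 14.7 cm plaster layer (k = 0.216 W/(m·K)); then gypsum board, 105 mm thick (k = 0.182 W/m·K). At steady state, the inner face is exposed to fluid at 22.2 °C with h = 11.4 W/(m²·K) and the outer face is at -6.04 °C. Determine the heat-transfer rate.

Series thermal resistances, inner to outer:
  R_conv,in = 1/(hA) = 1/(11.4·11.0) = 0.007974 K/W
  R_plaster = L/(kA) = 0.147/(0.216·11.0) = 0.06187 K/W
  R_gypsum board = L/(kA) = 0.105/(0.182·11.0) = 0.05245 K/W
ΣR = 0.007974 + 0.06187 + 0.05245 = 0.1223 K/W
Q = ΔT/ΣR = (22.2 °C − -6.04 °C)/0.1223 = 231 W

Q = 231 W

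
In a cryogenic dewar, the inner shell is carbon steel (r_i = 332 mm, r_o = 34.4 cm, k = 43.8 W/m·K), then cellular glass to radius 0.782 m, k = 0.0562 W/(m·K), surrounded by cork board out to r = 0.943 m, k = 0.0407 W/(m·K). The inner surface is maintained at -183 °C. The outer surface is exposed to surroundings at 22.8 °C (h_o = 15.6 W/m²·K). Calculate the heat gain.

Q = 75.2 W

Resistance network (inner→outer):
  R_carbon steel = (1/0.332 − 1/0.344)/(4πk) = 0.1051/(4π·43.8) = 1.909×10^-4 K/W
  R_cellular glass = (1/0.344 − 1/0.782)/(4πk) = 1.628/(4π·0.0562) = 2.305 K/W
  R_cork board = (1/0.782 − 1/0.943)/(4πk) = 0.2183/(4π·0.0407) = 0.4269 K/W
  R_conv,out = 1/(4πr²h) = 1/(4π·0.943²·15.6) = 0.005736 K/W
ΣR = 1.909×10^-4 + 2.305 + 0.4269 + 0.005736 = 2.738 K/W
Q = ΔT/ΣR = (-183 °C − 22.8 °C)/2.738 = -75.2 W
(Negative Q ⇒ heat flows inward; heat gain = 75.2 W.)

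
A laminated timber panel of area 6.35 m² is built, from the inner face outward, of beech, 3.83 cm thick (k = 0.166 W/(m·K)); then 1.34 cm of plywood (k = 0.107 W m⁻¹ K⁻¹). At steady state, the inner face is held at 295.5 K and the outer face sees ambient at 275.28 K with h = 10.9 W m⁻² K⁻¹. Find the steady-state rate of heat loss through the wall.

Q = 287 W

Resistance network (inner→outer):
  R_beech = L/(kA) = 0.0383/(0.166·6.35) = 0.03633 K/W
  R_plywood = L/(kA) = 0.0134/(0.107·6.35) = 0.01972 K/W
  R_conv,out = 1/(hA) = 1/(10.9·6.35) = 0.01445 K/W
ΣR = 0.03633 + 0.01972 + 0.01445 = 0.07050 K/W
Q = ΔT/ΣR = (295.5 K − 275.28 K)/0.07050 = 287 W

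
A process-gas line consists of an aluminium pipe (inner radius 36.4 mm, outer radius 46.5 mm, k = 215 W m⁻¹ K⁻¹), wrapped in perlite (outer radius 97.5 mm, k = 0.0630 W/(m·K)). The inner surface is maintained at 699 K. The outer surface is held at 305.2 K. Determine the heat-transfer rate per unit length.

Q' = 211 W/m

Resistance network (inner→outer):
  R'_aluminium = ln(0.0465/0.0364)/(2πk) = 0.2449/(2π·215) = 1.813×10^-4 m·K/W
  R'_perlite = ln(0.0975/0.0465)/(2πk) = 0.7404/(2π·0.0630) = 1.870 m·K/W
ΣR = 1.813×10^-4 + 1.870 = 1.870 m·K/W
Q' = ΔT/ΣR = (699 K − 305.2 K)/1.870 = 211 W/m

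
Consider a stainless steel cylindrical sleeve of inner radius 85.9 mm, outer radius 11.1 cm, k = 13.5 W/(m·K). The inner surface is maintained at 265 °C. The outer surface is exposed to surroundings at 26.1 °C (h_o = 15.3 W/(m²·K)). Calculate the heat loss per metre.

Resistance network (inner→outer):
  R'_stainless steel = ln(0.111/0.0859)/(2πk) = 0.2563/(2π·13.5) = 0.003022 m·K/W
  R'_conv,out = 1/(2πr h) = 1/(2π·0.111·15.3) = 0.09371 m·K/W
ΣR = 0.003022 + 0.09371 = 0.09673 m·K/W
Q' = ΔT/ΣR = (265 °C − 26.1 °C)/0.09673 = 2470 W/m

Q' = 2.47 kW/m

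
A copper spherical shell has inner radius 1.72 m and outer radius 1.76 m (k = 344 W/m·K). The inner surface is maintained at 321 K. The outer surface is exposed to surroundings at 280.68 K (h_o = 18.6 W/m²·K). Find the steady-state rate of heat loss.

Q = 29.1 kW

Resistance network (inner→outer):
  R_copper = (1/1.72 − 1/1.76)/(4πk) = 0.01321/(4π·344) = 3.057×10^-6 K/W
  R_conv,out = 1/(4πr²h) = 1/(4π·1.76²·18.6) = 0.001381 K/W
ΣR = 3.057×10^-6 + 0.001381 = 0.001384 K/W
Q = ΔT/ΣR = (321 K − 280.68 K)/0.001384 = 29100 W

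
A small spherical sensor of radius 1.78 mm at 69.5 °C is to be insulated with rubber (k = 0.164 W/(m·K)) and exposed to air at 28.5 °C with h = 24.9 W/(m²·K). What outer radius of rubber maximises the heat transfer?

r_cr = 1.32 cm

For a sphere, r_cr = 2k_ins/h = 2·0.164/24.9 = 0.0132 m = 1.32 cm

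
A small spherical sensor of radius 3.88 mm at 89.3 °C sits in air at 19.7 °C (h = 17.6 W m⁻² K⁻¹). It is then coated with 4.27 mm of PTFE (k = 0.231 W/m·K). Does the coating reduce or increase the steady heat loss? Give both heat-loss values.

increases: 0.232 → 0.607 W

Critical radius for a sphere: r_cr = 2k/h = 0.0262 m = 2.62 cm.
Outer radius after coating: r₂ = 0.00388 + 0.00427 = 0.00815 m.
Since r₁ < r_cr and r₂ ≤ r_cr, the coating moves toward the maximum at r_cr — heat loss rises.
Bare: R = 1/(4πr₁²h) = 300.3 K/W; Q = 69.6/300.3 = 0.232 W.
Coated: R = R_cond + R_conv = 114.6 K/W; Q = 69.6/114.6 = 0.607 W.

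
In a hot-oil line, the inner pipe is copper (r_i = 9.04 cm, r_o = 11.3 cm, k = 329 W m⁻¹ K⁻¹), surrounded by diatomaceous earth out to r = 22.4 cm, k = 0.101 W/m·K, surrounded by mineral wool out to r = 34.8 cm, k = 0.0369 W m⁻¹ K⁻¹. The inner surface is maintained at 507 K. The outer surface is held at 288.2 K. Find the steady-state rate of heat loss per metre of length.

Q' = 73.5 W/m

Treat each layer as a resistance in series:
  R'_copper = ln(0.113/0.0904)/(2πk) = 0.2231/(2π·329) = 1.079×10^-4 m·K/W
  R'_diatomaceous earth = ln(0.224/0.113)/(2πk) = 0.6843/(2π·0.101) = 1.078 m·K/W
  R'_mineral wool = ln(0.348/0.224)/(2πk) = 0.4406/(2π·0.0369) = 1.900 m·K/W
ΣR = 1.079×10^-4 + 1.078 + 1.900 = 2.978 m·K/W
Q' = ΔT/ΣR = (507 K − 288.2 K)/2.978 = 73.5 W/m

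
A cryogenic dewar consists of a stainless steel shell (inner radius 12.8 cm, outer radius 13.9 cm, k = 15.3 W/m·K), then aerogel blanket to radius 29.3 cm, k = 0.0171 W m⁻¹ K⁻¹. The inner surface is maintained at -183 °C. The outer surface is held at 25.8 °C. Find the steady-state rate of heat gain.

Q = 11.9 W

Series thermal resistances, inner to outer:
  R_stainless steel = (1/0.128 − 1/0.139)/(4πk) = 0.6183/(4π·15.3) = 0.003216 K/W
  R_aerogel blanket = (1/0.139 − 1/0.293)/(4πk) = 3.781/(4π·0.0171) = 17.60 K/W
ΣR = 0.003216 + 17.60 = 17.60 K/W
Q = ΔT/ΣR = (-183 °C − 25.8 °C)/17.60 = -11.9 W
(Negative Q ⇒ heat flows inward; heat gain = 11.9 W.)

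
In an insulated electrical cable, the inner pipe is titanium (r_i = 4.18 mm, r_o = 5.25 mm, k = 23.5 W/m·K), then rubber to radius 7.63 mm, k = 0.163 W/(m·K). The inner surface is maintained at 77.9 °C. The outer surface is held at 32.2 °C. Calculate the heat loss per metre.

Q' = 125 W/m

Series thermal resistances, inner to outer:
  R'_titanium = ln(0.00525/0.00418)/(2πk) = 0.2279/(2π·23.5) = 0.001544 m·K/W
  R'_rubber = ln(0.00763/0.00525)/(2πk) = 0.3739/(2π·0.163) = 0.3650 m·K/W
ΣR = 0.001544 + 0.3650 = 0.3665 m·K/W
Q' = ΔT/ΣR = (77.9 °C − 32.2 °C)/0.3665 = 125 W/m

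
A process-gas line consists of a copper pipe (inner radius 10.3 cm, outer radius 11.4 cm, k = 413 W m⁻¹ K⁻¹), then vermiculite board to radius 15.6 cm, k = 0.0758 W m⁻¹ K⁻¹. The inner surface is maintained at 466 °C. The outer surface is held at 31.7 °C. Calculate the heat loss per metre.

Resistance network (inner→outer):
  R'_copper = ln(0.114/0.103)/(2πk) = 0.1015/(2π·413) = 3.910×10^-5 m·K/W
  R'_vermiculite board = ln(0.156/0.114)/(2πk) = 0.3137/(2π·0.0758) = 0.6586 m·K/W
ΣR = 3.910×10^-5 + 0.6586 = 0.6586 m·K/W
Q' = ΔT/ΣR = (466 °C − 31.7 °C)/0.6586 = 659 W/m

Q' = 659 W/m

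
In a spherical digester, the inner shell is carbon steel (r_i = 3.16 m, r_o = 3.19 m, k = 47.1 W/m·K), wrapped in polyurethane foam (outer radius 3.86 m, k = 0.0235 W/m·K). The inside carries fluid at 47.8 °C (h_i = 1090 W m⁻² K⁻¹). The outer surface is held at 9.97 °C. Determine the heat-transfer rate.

Q = 205 W

Treat each layer as a resistance in series:
  R_conv,in = 1/(4πr²h) = 1/(4π·3.16²·1090) = 7.311×10^-6 K/W
  R_carbon steel = (1/3.16 − 1/3.19)/(4πk) = 0.002976/(4π·47.1) = 5.028×10^-6 K/W
  R_polyurethane foam = (1/3.19 − 1/3.86)/(4πk) = 0.05441/(4π·0.0235) = 0.1843 K/W
ΣR = 7.311×10^-6 + 5.028×10^-6 + 0.1843 = 0.1843 K/W
Q = ΔT/ΣR = (47.8 °C − 9.97 °C)/0.1843 = 205 W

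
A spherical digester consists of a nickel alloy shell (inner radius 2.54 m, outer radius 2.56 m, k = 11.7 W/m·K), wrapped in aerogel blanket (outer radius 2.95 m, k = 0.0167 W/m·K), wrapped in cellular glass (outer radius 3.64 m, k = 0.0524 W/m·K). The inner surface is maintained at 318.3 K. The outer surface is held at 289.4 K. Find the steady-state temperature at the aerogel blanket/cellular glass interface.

Resistance network (inner→outer):
  R_nickel alloy = (1/2.54 − 1/2.56)/(4πk) = 0.003076/(4π·11.7) = 2.092×10^-5 K/W
  R_aerogel blanket = (1/2.56 − 1/2.95)/(4πk) = 0.05164/(4π·0.0167) = 0.2461 K/W
  R_cellular glass = (1/2.95 − 1/3.64)/(4πk) = 0.06426/(4π·0.0524) = 0.09759 K/W
ΣR = 2.092×10^-5 + 0.2461 + 0.09759 = 0.3437 K/W
Q = ΔT/ΣR = (318.3 K − 289.4 K)/0.3437 = 84.08 W
From the inner boundary to the aerogel blanket/cellular glass interface, ΣR_partial = 0.2461 K/W.
T_interface = T_in − Q·ΣR_partial = 318.3 K − (84.08)(0.2461) = 297.6 K

T = 297.6 K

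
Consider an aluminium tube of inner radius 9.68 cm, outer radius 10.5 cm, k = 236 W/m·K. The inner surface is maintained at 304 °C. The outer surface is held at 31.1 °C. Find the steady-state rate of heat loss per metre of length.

Q' = 4.98×10^6 W/m

Q' = 2πk·ΔT/ln(r₂/r₁) = 2π × 236 × 272.9 / ln(0.105/0.0968) = 4.98×10^6 W/m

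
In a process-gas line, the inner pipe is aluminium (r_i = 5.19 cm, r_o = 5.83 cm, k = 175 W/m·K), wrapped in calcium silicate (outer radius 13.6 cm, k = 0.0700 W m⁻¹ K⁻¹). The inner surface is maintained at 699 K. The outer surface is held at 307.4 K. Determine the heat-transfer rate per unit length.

Q' = 203 W/m

Resistance network (inner→outer):
  R'_aluminium = ln(0.0583/0.0519)/(2πk) = 0.1163/(2π·175) = 1.058×10^-4 m·K/W
  R'_calcium silicate = ln(0.136/0.0583)/(2πk) = 0.8471/(2π·0.0700) = 1.926 m·K/W
ΣR = 1.058×10^-4 + 1.926 = 1.926 m·K/W
Q' = ΔT/ΣR = (699 K − 307.4 K)/1.926 = 203 W/m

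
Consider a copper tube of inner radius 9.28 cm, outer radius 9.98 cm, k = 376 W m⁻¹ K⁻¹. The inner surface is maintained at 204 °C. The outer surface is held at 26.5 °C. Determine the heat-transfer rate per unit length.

Q' = 5770 kW/m

Q' = 2πk·ΔT/ln(r₂/r₁) = 2π × 376 × 177.5 / ln(0.0998/0.0928) = 5.77×10^6 W/m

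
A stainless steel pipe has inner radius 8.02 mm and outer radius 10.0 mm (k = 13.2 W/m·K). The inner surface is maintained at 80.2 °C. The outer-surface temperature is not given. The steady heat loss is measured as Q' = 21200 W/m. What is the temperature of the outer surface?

Sum the resistances:
  R'_stainless steel = ln(0.0100/0.00802)/(2πk) = 0.2206/(2π·13.2) = 0.002660 m·K/W
ΣR = 0.002660 m·K/W
ΔT = Q'·ΣR = 21200 × 0.002660 = 56.39 K
Heat flows outward, so T_out = T_in − ΔT = 80.2 − 56.39 = 23.8 °C

T_out = 23.8 °C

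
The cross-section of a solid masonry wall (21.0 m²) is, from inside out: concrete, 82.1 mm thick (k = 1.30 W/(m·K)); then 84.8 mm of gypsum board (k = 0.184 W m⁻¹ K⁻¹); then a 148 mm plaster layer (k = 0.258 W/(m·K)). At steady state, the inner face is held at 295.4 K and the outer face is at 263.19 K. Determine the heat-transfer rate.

Q = 616 W

Treat each layer as a resistance in series:
  R_concrete = L/(kA) = 0.0821/(1.30·21.0) = 0.003007 K/W
  R_gypsum board = L/(kA) = 0.0848/(0.184·21.0) = 0.02195 K/W
  R_plaster = L/(kA) = 0.148/(0.258·21.0) = 0.02732 K/W
ΣR = 0.003007 + 0.02195 + 0.02732 = 0.05228 K/W
Q = ΔT/ΣR = (295.4 K − 263.19 K)/0.05228 = 616 W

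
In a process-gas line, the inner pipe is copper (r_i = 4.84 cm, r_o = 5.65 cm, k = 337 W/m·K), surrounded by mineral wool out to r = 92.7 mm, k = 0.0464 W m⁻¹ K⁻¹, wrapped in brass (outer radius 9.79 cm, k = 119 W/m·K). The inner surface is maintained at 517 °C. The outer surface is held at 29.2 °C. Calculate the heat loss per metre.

Q' = 287 W/m

Treat each layer as a resistance in series:
  R'_copper = ln(0.0565/0.0484)/(2πk) = 0.1547/(2π·337) = 7.308×10^-5 m·K/W
  R'_mineral wool = ln(0.0927/0.0565)/(2πk) = 0.4951/(2π·0.0464) = 1.698 m·K/W
  R'_brass = ln(0.0979/0.0927)/(2πk) = 0.05458/(2π·119) = 7.299×10^-5 m·K/W
ΣR = 7.308×10^-5 + 1.698 + 7.299×10^-5 = 1.698 m·K/W
Q' = ΔT/ΣR = (517 °C − 29.2 °C)/1.698 = 287 W/m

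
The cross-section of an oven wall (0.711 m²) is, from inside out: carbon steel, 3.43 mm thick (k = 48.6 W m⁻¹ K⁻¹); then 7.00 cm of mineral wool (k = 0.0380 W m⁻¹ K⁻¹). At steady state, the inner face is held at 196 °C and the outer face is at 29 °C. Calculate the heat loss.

Q = 64.5 W

Treat each layer as a resistance in series:
  R_carbon steel = L/(kA) = 0.00343/(48.6·0.711) = 9.926×10^-5 K/W
  R_mineral wool = L/(kA) = 0.0700/(0.0380·0.711) = 2.591 K/W
ΣR = 9.926×10^-5 + 2.591 = 2.591 K/W
Q = ΔT/ΣR = (196 °C − 29 °C)/2.591 = 64.5 W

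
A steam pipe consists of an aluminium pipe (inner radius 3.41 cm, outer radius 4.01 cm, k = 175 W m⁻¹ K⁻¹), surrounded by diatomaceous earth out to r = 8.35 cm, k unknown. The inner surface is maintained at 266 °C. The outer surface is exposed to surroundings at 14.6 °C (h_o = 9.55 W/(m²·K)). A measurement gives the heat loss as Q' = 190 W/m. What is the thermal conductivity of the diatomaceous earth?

k = 0.104 W/m·K

ΣR = ΔT/Q' = |266 − 14.6|/190 = 1.323 m·K/W
Known resistances:
  R'_aluminium = ln(0.0401/0.0341)/(2πk) = 0.1621/(2π·175) = 1.474×10^-4 m·K/W
  R'_conv,out = 1/(2πr h) = 1/(2π·0.0835·9.55) = 0.1996 m·K/W
R_diatomaceous earth = ΣR − ΣR_known = 1.323 − 0.1997 = 1.123 m·K/W
ln(r₂/r₁)/(2πk) = 1.123 ⇒ k = 0.7335/(2π·1.123) = 0.104 W/m·K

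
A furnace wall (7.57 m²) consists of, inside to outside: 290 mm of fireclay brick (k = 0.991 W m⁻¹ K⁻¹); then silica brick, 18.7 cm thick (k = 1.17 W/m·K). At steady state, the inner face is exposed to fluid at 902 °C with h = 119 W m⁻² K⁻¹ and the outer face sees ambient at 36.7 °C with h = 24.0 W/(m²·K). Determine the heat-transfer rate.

Q = 13000 W

Series thermal resistances, inner to outer:
  R_conv,in = 1/(hA) = 1/(119·7.57) = 0.001110 K/W
  R_fireclay brick = L/(kA) = 0.290/(0.991·7.57) = 0.03866 K/W
  R_silica brick = L/(kA) = 0.187/(1.17·7.57) = 0.02111 K/W
  R_conv,out = 1/(hA) = 1/(24.0·7.57) = 0.005504 K/W
ΣR = 0.001110 + 0.03866 + 0.02111 + 0.005504 = 0.06638 K/W
Q = ΔT/ΣR = (902 °C − 36.7 °C)/0.06638 = 13000 W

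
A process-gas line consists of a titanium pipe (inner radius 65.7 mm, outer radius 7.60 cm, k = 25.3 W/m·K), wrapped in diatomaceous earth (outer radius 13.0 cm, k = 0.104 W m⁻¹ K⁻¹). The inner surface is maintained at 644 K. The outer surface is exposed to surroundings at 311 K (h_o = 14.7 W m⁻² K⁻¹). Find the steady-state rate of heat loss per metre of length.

Resistance network (inner→outer):
  R'_titanium = ln(0.0760/0.0657)/(2πk) = 0.1456/(2π·25.3) = 9.161×10^-4 m·K/W
  R'_diatomaceous earth = ln(0.130/0.0760)/(2πk) = 0.5368/(2π·0.104) = 0.8215 m·K/W
  R'_conv,out = 1/(2πr h) = 1/(2π·0.130·14.7) = 0.08328 m·K/W
ΣR = 9.161×10^-4 + 0.8215 + 0.08328 = 0.9057 m·K/W
Q' = ΔT/ΣR = (644 K − 311 K)/0.9057 = 368 W/m

Q' = 368 W/m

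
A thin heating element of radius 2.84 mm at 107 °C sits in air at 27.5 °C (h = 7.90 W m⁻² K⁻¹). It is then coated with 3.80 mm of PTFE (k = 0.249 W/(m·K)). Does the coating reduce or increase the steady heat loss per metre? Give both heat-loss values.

increases: 11.2 → 22.2 W/m

Critical radius for a cylinder: r_cr = k/h = 0.0315 m = 3.15 cm.
Outer radius after coating: r₂ = 0.00284 + 0.00380 = 0.00664 m.
Since r₁ < r_cr and r₂ ≤ r_cr, the coating moves toward the maximum at r_cr — heat loss rises.
Bare: R = 1/(2πr₁h) = 7.094 m·K/W; Q = 79.5/7.094 = 11.2 W/m.
Coated: R = R_cond + R_conv = 3.577 m·K/W; Q = 79.5/3.577 = 22.2 W/m.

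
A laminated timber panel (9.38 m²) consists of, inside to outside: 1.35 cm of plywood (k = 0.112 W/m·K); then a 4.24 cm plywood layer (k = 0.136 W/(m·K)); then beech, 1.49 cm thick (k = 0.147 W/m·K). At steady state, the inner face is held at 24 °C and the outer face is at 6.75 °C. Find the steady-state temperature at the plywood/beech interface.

Treat each layer as a resistance in series:
  R_plywood = L/(kA) = 0.0135/(0.112·9.38) = 0.01285 K/W
  R_plywood = L/(kA) = 0.0424/(0.136·9.38) = 0.03324 K/W
  R_beech = L/(kA) = 0.0149/(0.147·9.38) = 0.01081 K/W
ΣR = 0.01285 + 0.03324 + 0.01081 = 0.05690 K/W
Q = ΔT/ΣR = (24 °C − 6.75 °C)/0.05690 = 303.2 W
From the inner boundary to the plywood/beech interface, ΣR_partial = 0.04609 K/W.
T_interface = T_in − Q·ΣR_partial = 24 °C − (303.2)(0.04609) = 10.0 °C

T = 10.0 °C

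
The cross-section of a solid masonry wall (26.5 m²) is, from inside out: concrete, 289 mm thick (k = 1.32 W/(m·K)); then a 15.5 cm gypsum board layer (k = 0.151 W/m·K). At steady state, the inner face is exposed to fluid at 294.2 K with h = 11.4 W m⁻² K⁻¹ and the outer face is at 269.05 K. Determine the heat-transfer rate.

Series thermal resistances, inner to outer:
  R_conv,in = 1/(hA) = 1/(11.4·26.5) = 0.003310 K/W
  R_concrete = L/(kA) = 0.289/(1.32·26.5) = 0.008262 K/W
  R_gypsum board = L/(kA) = 0.155/(0.151·26.5) = 0.03874 K/W
ΣR = 0.003310 + 0.008262 + 0.03874 = 0.05031 K/W
Q = ΔT/ΣR = (294.2 K − 269.05 K)/0.05031 = 500 W

Q = 500 W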